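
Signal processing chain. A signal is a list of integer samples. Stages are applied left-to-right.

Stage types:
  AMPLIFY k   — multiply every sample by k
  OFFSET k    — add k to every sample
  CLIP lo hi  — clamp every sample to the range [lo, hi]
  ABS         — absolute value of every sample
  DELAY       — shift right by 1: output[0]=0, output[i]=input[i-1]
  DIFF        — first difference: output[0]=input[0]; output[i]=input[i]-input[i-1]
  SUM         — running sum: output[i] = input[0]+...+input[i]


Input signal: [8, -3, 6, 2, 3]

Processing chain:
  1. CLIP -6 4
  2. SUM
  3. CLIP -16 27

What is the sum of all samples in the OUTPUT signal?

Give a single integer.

Input: [8, -3, 6, 2, 3]
Stage 1 (CLIP -6 4): clip(8,-6,4)=4, clip(-3,-6,4)=-3, clip(6,-6,4)=4, clip(2,-6,4)=2, clip(3,-6,4)=3 -> [4, -3, 4, 2, 3]
Stage 2 (SUM): sum[0..0]=4, sum[0..1]=1, sum[0..2]=5, sum[0..3]=7, sum[0..4]=10 -> [4, 1, 5, 7, 10]
Stage 3 (CLIP -16 27): clip(4,-16,27)=4, clip(1,-16,27)=1, clip(5,-16,27)=5, clip(7,-16,27)=7, clip(10,-16,27)=10 -> [4, 1, 5, 7, 10]
Output sum: 27

Answer: 27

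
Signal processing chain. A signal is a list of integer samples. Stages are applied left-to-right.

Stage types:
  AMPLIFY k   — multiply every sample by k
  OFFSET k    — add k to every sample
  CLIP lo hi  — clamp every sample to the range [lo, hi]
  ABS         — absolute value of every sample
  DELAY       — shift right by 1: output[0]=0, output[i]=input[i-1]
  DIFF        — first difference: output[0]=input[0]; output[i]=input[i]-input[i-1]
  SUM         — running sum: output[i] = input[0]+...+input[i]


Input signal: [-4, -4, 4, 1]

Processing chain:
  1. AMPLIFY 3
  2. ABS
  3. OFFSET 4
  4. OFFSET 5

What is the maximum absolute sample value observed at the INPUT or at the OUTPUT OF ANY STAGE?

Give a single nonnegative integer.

Input: [-4, -4, 4, 1] (max |s|=4)
Stage 1 (AMPLIFY 3): -4*3=-12, -4*3=-12, 4*3=12, 1*3=3 -> [-12, -12, 12, 3] (max |s|=12)
Stage 2 (ABS): |-12|=12, |-12|=12, |12|=12, |3|=3 -> [12, 12, 12, 3] (max |s|=12)
Stage 3 (OFFSET 4): 12+4=16, 12+4=16, 12+4=16, 3+4=7 -> [16, 16, 16, 7] (max |s|=16)
Stage 4 (OFFSET 5): 16+5=21, 16+5=21, 16+5=21, 7+5=12 -> [21, 21, 21, 12] (max |s|=21)
Overall max amplitude: 21

Answer: 21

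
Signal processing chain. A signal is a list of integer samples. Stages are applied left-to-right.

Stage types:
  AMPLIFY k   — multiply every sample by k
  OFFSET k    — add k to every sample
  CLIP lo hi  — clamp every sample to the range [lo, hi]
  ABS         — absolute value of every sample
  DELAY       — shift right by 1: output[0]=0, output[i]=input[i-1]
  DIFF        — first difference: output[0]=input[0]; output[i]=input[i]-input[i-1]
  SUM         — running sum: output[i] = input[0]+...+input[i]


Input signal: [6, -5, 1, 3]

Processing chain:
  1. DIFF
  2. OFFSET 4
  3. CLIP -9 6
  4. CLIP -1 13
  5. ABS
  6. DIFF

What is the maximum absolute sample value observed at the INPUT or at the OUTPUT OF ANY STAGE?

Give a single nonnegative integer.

Input: [6, -5, 1, 3] (max |s|=6)
Stage 1 (DIFF): s[0]=6, -5-6=-11, 1--5=6, 3-1=2 -> [6, -11, 6, 2] (max |s|=11)
Stage 2 (OFFSET 4): 6+4=10, -11+4=-7, 6+4=10, 2+4=6 -> [10, -7, 10, 6] (max |s|=10)
Stage 3 (CLIP -9 6): clip(10,-9,6)=6, clip(-7,-9,6)=-7, clip(10,-9,6)=6, clip(6,-9,6)=6 -> [6, -7, 6, 6] (max |s|=7)
Stage 4 (CLIP -1 13): clip(6,-1,13)=6, clip(-7,-1,13)=-1, clip(6,-1,13)=6, clip(6,-1,13)=6 -> [6, -1, 6, 6] (max |s|=6)
Stage 5 (ABS): |6|=6, |-1|=1, |6|=6, |6|=6 -> [6, 1, 6, 6] (max |s|=6)
Stage 6 (DIFF): s[0]=6, 1-6=-5, 6-1=5, 6-6=0 -> [6, -5, 5, 0] (max |s|=6)
Overall max amplitude: 11

Answer: 11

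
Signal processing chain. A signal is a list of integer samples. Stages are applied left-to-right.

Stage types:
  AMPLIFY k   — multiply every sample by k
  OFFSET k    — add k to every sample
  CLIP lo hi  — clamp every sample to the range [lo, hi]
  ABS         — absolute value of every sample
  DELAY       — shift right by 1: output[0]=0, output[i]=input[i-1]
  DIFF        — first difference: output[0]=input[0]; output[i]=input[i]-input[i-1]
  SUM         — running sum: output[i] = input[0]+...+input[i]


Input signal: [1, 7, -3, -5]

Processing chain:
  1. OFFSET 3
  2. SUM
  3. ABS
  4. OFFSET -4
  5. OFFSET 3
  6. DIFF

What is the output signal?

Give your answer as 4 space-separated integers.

Answer: 3 10 0 -2

Derivation:
Input: [1, 7, -3, -5]
Stage 1 (OFFSET 3): 1+3=4, 7+3=10, -3+3=0, -5+3=-2 -> [4, 10, 0, -2]
Stage 2 (SUM): sum[0..0]=4, sum[0..1]=14, sum[0..2]=14, sum[0..3]=12 -> [4, 14, 14, 12]
Stage 3 (ABS): |4|=4, |14|=14, |14|=14, |12|=12 -> [4, 14, 14, 12]
Stage 4 (OFFSET -4): 4+-4=0, 14+-4=10, 14+-4=10, 12+-4=8 -> [0, 10, 10, 8]
Stage 5 (OFFSET 3): 0+3=3, 10+3=13, 10+3=13, 8+3=11 -> [3, 13, 13, 11]
Stage 6 (DIFF): s[0]=3, 13-3=10, 13-13=0, 11-13=-2 -> [3, 10, 0, -2]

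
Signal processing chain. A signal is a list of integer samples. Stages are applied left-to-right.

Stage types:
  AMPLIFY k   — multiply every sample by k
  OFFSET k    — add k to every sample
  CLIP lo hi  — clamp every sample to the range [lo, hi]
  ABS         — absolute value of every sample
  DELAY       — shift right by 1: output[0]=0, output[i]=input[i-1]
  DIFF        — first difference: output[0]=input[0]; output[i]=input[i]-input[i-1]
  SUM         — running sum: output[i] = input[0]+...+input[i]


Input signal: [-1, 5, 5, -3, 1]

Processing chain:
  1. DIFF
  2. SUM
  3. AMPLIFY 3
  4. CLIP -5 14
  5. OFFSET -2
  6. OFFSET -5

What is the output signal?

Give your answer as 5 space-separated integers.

Answer: -10 7 7 -12 -4

Derivation:
Input: [-1, 5, 5, -3, 1]
Stage 1 (DIFF): s[0]=-1, 5--1=6, 5-5=0, -3-5=-8, 1--3=4 -> [-1, 6, 0, -8, 4]
Stage 2 (SUM): sum[0..0]=-1, sum[0..1]=5, sum[0..2]=5, sum[0..3]=-3, sum[0..4]=1 -> [-1, 5, 5, -3, 1]
Stage 3 (AMPLIFY 3): -1*3=-3, 5*3=15, 5*3=15, -3*3=-9, 1*3=3 -> [-3, 15, 15, -9, 3]
Stage 4 (CLIP -5 14): clip(-3,-5,14)=-3, clip(15,-5,14)=14, clip(15,-5,14)=14, clip(-9,-5,14)=-5, clip(3,-5,14)=3 -> [-3, 14, 14, -5, 3]
Stage 5 (OFFSET -2): -3+-2=-5, 14+-2=12, 14+-2=12, -5+-2=-7, 3+-2=1 -> [-5, 12, 12, -7, 1]
Stage 6 (OFFSET -5): -5+-5=-10, 12+-5=7, 12+-5=7, -7+-5=-12, 1+-5=-4 -> [-10, 7, 7, -12, -4]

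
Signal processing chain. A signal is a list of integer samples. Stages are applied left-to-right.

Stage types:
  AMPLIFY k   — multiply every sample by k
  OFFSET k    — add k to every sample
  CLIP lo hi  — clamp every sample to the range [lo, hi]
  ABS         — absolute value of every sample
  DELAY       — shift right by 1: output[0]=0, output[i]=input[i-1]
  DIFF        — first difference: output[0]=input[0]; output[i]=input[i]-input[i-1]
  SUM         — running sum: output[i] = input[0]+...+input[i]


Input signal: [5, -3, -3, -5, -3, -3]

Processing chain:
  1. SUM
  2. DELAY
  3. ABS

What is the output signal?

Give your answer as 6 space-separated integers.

Input: [5, -3, -3, -5, -3, -3]
Stage 1 (SUM): sum[0..0]=5, sum[0..1]=2, sum[0..2]=-1, sum[0..3]=-6, sum[0..4]=-9, sum[0..5]=-12 -> [5, 2, -1, -6, -9, -12]
Stage 2 (DELAY): [0, 5, 2, -1, -6, -9] = [0, 5, 2, -1, -6, -9] -> [0, 5, 2, -1, -6, -9]
Stage 3 (ABS): |0|=0, |5|=5, |2|=2, |-1|=1, |-6|=6, |-9|=9 -> [0, 5, 2, 1, 6, 9]

Answer: 0 5 2 1 6 9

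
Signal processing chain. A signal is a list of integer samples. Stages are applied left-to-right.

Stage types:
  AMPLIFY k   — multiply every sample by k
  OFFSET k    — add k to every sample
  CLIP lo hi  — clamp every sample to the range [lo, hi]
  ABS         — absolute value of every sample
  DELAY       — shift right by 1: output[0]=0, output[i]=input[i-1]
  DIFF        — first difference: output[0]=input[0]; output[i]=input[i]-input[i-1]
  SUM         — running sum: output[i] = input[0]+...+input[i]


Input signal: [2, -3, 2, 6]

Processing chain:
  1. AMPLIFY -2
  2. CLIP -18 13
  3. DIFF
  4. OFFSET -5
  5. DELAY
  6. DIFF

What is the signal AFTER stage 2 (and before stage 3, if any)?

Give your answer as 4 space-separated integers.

Input: [2, -3, 2, 6]
Stage 1 (AMPLIFY -2): 2*-2=-4, -3*-2=6, 2*-2=-4, 6*-2=-12 -> [-4, 6, -4, -12]
Stage 2 (CLIP -18 13): clip(-4,-18,13)=-4, clip(6,-18,13)=6, clip(-4,-18,13)=-4, clip(-12,-18,13)=-12 -> [-4, 6, -4, -12]

Answer: -4 6 -4 -12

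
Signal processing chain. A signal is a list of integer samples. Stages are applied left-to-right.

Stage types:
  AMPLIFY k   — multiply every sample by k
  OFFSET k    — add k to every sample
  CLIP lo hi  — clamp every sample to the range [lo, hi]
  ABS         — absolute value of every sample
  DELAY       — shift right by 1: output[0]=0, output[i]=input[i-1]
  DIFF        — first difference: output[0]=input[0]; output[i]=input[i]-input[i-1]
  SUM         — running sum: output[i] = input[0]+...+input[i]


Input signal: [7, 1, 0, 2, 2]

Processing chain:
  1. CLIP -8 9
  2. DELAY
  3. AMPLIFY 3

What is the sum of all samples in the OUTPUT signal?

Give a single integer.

Answer: 30

Derivation:
Input: [7, 1, 0, 2, 2]
Stage 1 (CLIP -8 9): clip(7,-8,9)=7, clip(1,-8,9)=1, clip(0,-8,9)=0, clip(2,-8,9)=2, clip(2,-8,9)=2 -> [7, 1, 0, 2, 2]
Stage 2 (DELAY): [0, 7, 1, 0, 2] = [0, 7, 1, 0, 2] -> [0, 7, 1, 0, 2]
Stage 3 (AMPLIFY 3): 0*3=0, 7*3=21, 1*3=3, 0*3=0, 2*3=6 -> [0, 21, 3, 0, 6]
Output sum: 30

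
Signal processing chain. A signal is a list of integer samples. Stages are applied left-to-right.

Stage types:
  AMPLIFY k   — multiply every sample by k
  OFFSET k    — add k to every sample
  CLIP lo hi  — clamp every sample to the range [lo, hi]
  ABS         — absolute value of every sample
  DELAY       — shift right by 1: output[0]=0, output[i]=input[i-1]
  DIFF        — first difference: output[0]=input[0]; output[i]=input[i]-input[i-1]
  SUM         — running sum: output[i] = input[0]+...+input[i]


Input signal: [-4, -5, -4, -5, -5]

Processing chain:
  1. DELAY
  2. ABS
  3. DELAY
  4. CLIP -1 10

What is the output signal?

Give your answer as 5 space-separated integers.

Answer: 0 0 4 5 4

Derivation:
Input: [-4, -5, -4, -5, -5]
Stage 1 (DELAY): [0, -4, -5, -4, -5] = [0, -4, -5, -4, -5] -> [0, -4, -5, -4, -5]
Stage 2 (ABS): |0|=0, |-4|=4, |-5|=5, |-4|=4, |-5|=5 -> [0, 4, 5, 4, 5]
Stage 3 (DELAY): [0, 0, 4, 5, 4] = [0, 0, 4, 5, 4] -> [0, 0, 4, 5, 4]
Stage 4 (CLIP -1 10): clip(0,-1,10)=0, clip(0,-1,10)=0, clip(4,-1,10)=4, clip(5,-1,10)=5, clip(4,-1,10)=4 -> [0, 0, 4, 5, 4]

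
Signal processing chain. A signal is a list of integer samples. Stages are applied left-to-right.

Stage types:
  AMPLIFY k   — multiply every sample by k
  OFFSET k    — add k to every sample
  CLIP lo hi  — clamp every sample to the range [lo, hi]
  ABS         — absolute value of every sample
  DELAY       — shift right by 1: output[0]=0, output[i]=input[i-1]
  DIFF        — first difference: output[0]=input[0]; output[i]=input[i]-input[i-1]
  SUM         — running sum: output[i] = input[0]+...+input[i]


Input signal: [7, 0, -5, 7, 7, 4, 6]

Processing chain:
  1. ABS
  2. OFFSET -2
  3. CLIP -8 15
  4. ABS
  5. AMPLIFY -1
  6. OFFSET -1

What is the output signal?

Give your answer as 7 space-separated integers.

Input: [7, 0, -5, 7, 7, 4, 6]
Stage 1 (ABS): |7|=7, |0|=0, |-5|=5, |7|=7, |7|=7, |4|=4, |6|=6 -> [7, 0, 5, 7, 7, 4, 6]
Stage 2 (OFFSET -2): 7+-2=5, 0+-2=-2, 5+-2=3, 7+-2=5, 7+-2=5, 4+-2=2, 6+-2=4 -> [5, -2, 3, 5, 5, 2, 4]
Stage 3 (CLIP -8 15): clip(5,-8,15)=5, clip(-2,-8,15)=-2, clip(3,-8,15)=3, clip(5,-8,15)=5, clip(5,-8,15)=5, clip(2,-8,15)=2, clip(4,-8,15)=4 -> [5, -2, 3, 5, 5, 2, 4]
Stage 4 (ABS): |5|=5, |-2|=2, |3|=3, |5|=5, |5|=5, |2|=2, |4|=4 -> [5, 2, 3, 5, 5, 2, 4]
Stage 5 (AMPLIFY -1): 5*-1=-5, 2*-1=-2, 3*-1=-3, 5*-1=-5, 5*-1=-5, 2*-1=-2, 4*-1=-4 -> [-5, -2, -3, -5, -5, -2, -4]
Stage 6 (OFFSET -1): -5+-1=-6, -2+-1=-3, -3+-1=-4, -5+-1=-6, -5+-1=-6, -2+-1=-3, -4+-1=-5 -> [-6, -3, -4, -6, -6, -3, -5]

Answer: -6 -3 -4 -6 -6 -3 -5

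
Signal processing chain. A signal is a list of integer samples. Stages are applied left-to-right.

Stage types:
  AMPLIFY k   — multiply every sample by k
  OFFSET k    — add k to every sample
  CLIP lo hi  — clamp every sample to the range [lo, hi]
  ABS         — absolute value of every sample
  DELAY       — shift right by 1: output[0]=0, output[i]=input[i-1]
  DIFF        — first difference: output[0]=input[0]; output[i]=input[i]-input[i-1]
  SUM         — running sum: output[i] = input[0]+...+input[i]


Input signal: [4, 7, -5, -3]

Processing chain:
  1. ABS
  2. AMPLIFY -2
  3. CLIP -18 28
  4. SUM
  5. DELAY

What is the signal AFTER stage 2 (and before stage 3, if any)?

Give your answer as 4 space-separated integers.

Answer: -8 -14 -10 -6

Derivation:
Input: [4, 7, -5, -3]
Stage 1 (ABS): |4|=4, |7|=7, |-5|=5, |-3|=3 -> [4, 7, 5, 3]
Stage 2 (AMPLIFY -2): 4*-2=-8, 7*-2=-14, 5*-2=-10, 3*-2=-6 -> [-8, -14, -10, -6]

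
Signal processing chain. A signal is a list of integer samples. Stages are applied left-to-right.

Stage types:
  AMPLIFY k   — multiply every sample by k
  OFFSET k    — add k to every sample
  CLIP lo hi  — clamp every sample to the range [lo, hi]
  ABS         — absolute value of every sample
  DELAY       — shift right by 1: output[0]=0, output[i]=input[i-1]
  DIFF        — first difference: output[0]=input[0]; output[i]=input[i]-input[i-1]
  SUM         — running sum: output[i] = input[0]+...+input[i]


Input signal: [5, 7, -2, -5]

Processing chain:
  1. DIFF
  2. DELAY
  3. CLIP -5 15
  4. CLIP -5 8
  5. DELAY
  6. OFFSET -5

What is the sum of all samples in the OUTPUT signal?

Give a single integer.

Answer: -13

Derivation:
Input: [5, 7, -2, -5]
Stage 1 (DIFF): s[0]=5, 7-5=2, -2-7=-9, -5--2=-3 -> [5, 2, -9, -3]
Stage 2 (DELAY): [0, 5, 2, -9] = [0, 5, 2, -9] -> [0, 5, 2, -9]
Stage 3 (CLIP -5 15): clip(0,-5,15)=0, clip(5,-5,15)=5, clip(2,-5,15)=2, clip(-9,-5,15)=-5 -> [0, 5, 2, -5]
Stage 4 (CLIP -5 8): clip(0,-5,8)=0, clip(5,-5,8)=5, clip(2,-5,8)=2, clip(-5,-5,8)=-5 -> [0, 5, 2, -5]
Stage 5 (DELAY): [0, 0, 5, 2] = [0, 0, 5, 2] -> [0, 0, 5, 2]
Stage 6 (OFFSET -5): 0+-5=-5, 0+-5=-5, 5+-5=0, 2+-5=-3 -> [-5, -5, 0, -3]
Output sum: -13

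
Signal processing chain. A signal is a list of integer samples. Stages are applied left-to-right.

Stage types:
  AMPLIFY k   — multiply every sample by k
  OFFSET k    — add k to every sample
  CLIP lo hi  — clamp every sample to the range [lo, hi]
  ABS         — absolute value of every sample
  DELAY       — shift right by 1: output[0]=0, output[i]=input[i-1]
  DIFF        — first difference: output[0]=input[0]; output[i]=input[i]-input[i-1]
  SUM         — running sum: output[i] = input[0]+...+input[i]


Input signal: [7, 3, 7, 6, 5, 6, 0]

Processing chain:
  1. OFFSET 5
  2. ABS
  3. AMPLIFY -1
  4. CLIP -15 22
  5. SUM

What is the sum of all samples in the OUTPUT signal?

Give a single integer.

Input: [7, 3, 7, 6, 5, 6, 0]
Stage 1 (OFFSET 5): 7+5=12, 3+5=8, 7+5=12, 6+5=11, 5+5=10, 6+5=11, 0+5=5 -> [12, 8, 12, 11, 10, 11, 5]
Stage 2 (ABS): |12|=12, |8|=8, |12|=12, |11|=11, |10|=10, |11|=11, |5|=5 -> [12, 8, 12, 11, 10, 11, 5]
Stage 3 (AMPLIFY -1): 12*-1=-12, 8*-1=-8, 12*-1=-12, 11*-1=-11, 10*-1=-10, 11*-1=-11, 5*-1=-5 -> [-12, -8, -12, -11, -10, -11, -5]
Stage 4 (CLIP -15 22): clip(-12,-15,22)=-12, clip(-8,-15,22)=-8, clip(-12,-15,22)=-12, clip(-11,-15,22)=-11, clip(-10,-15,22)=-10, clip(-11,-15,22)=-11, clip(-5,-15,22)=-5 -> [-12, -8, -12, -11, -10, -11, -5]
Stage 5 (SUM): sum[0..0]=-12, sum[0..1]=-20, sum[0..2]=-32, sum[0..3]=-43, sum[0..4]=-53, sum[0..5]=-64, sum[0..6]=-69 -> [-12, -20, -32, -43, -53, -64, -69]
Output sum: -293

Answer: -293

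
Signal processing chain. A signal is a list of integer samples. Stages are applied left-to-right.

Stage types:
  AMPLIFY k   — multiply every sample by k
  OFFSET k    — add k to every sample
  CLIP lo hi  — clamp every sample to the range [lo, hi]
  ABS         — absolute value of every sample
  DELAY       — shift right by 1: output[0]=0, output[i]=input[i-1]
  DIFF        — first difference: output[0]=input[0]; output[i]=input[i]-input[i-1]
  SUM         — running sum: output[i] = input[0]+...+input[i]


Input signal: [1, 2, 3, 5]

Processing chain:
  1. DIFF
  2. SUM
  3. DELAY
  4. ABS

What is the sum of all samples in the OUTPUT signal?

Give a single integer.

Answer: 6

Derivation:
Input: [1, 2, 3, 5]
Stage 1 (DIFF): s[0]=1, 2-1=1, 3-2=1, 5-3=2 -> [1, 1, 1, 2]
Stage 2 (SUM): sum[0..0]=1, sum[0..1]=2, sum[0..2]=3, sum[0..3]=5 -> [1, 2, 3, 5]
Stage 3 (DELAY): [0, 1, 2, 3] = [0, 1, 2, 3] -> [0, 1, 2, 3]
Stage 4 (ABS): |0|=0, |1|=1, |2|=2, |3|=3 -> [0, 1, 2, 3]
Output sum: 6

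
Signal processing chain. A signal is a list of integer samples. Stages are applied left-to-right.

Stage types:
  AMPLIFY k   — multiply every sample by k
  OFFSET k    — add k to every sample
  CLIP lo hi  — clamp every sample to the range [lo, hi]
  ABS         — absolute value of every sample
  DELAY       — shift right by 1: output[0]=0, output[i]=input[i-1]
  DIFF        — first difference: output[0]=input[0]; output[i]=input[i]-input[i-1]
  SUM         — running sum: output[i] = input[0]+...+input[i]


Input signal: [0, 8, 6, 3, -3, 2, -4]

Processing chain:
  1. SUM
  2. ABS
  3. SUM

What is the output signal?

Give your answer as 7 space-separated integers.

Input: [0, 8, 6, 3, -3, 2, -4]
Stage 1 (SUM): sum[0..0]=0, sum[0..1]=8, sum[0..2]=14, sum[0..3]=17, sum[0..4]=14, sum[0..5]=16, sum[0..6]=12 -> [0, 8, 14, 17, 14, 16, 12]
Stage 2 (ABS): |0|=0, |8|=8, |14|=14, |17|=17, |14|=14, |16|=16, |12|=12 -> [0, 8, 14, 17, 14, 16, 12]
Stage 3 (SUM): sum[0..0]=0, sum[0..1]=8, sum[0..2]=22, sum[0..3]=39, sum[0..4]=53, sum[0..5]=69, sum[0..6]=81 -> [0, 8, 22, 39, 53, 69, 81]

Answer: 0 8 22 39 53 69 81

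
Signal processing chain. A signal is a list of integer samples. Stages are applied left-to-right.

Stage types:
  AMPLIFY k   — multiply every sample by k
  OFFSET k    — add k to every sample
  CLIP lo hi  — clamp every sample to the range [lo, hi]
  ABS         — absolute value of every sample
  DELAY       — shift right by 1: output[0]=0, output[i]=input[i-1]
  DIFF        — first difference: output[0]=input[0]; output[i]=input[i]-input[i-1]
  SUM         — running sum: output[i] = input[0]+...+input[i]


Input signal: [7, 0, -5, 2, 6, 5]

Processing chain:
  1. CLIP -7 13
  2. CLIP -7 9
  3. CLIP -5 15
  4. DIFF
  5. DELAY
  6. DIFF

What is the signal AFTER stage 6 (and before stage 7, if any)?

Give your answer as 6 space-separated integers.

Input: [7, 0, -5, 2, 6, 5]
Stage 1 (CLIP -7 13): clip(7,-7,13)=7, clip(0,-7,13)=0, clip(-5,-7,13)=-5, clip(2,-7,13)=2, clip(6,-7,13)=6, clip(5,-7,13)=5 -> [7, 0, -5, 2, 6, 5]
Stage 2 (CLIP -7 9): clip(7,-7,9)=7, clip(0,-7,9)=0, clip(-5,-7,9)=-5, clip(2,-7,9)=2, clip(6,-7,9)=6, clip(5,-7,9)=5 -> [7, 0, -5, 2, 6, 5]
Stage 3 (CLIP -5 15): clip(7,-5,15)=7, clip(0,-5,15)=0, clip(-5,-5,15)=-5, clip(2,-5,15)=2, clip(6,-5,15)=6, clip(5,-5,15)=5 -> [7, 0, -5, 2, 6, 5]
Stage 4 (DIFF): s[0]=7, 0-7=-7, -5-0=-5, 2--5=7, 6-2=4, 5-6=-1 -> [7, -7, -5, 7, 4, -1]
Stage 5 (DELAY): [0, 7, -7, -5, 7, 4] = [0, 7, -7, -5, 7, 4] -> [0, 7, -7, -5, 7, 4]
Stage 6 (DIFF): s[0]=0, 7-0=7, -7-7=-14, -5--7=2, 7--5=12, 4-7=-3 -> [0, 7, -14, 2, 12, -3]

Answer: 0 7 -14 2 12 -3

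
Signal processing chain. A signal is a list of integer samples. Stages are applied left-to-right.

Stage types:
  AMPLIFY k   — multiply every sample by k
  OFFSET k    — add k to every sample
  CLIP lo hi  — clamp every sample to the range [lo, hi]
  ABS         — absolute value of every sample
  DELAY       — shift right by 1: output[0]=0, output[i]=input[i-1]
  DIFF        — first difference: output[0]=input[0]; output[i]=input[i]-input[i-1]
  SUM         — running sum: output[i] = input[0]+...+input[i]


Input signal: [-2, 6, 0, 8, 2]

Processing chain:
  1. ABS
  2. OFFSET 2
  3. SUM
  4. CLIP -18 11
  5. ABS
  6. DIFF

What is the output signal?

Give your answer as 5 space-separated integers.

Input: [-2, 6, 0, 8, 2]
Stage 1 (ABS): |-2|=2, |6|=6, |0|=0, |8|=8, |2|=2 -> [2, 6, 0, 8, 2]
Stage 2 (OFFSET 2): 2+2=4, 6+2=8, 0+2=2, 8+2=10, 2+2=4 -> [4, 8, 2, 10, 4]
Stage 3 (SUM): sum[0..0]=4, sum[0..1]=12, sum[0..2]=14, sum[0..3]=24, sum[0..4]=28 -> [4, 12, 14, 24, 28]
Stage 4 (CLIP -18 11): clip(4,-18,11)=4, clip(12,-18,11)=11, clip(14,-18,11)=11, clip(24,-18,11)=11, clip(28,-18,11)=11 -> [4, 11, 11, 11, 11]
Stage 5 (ABS): |4|=4, |11|=11, |11|=11, |11|=11, |11|=11 -> [4, 11, 11, 11, 11]
Stage 6 (DIFF): s[0]=4, 11-4=7, 11-11=0, 11-11=0, 11-11=0 -> [4, 7, 0, 0, 0]

Answer: 4 7 0 0 0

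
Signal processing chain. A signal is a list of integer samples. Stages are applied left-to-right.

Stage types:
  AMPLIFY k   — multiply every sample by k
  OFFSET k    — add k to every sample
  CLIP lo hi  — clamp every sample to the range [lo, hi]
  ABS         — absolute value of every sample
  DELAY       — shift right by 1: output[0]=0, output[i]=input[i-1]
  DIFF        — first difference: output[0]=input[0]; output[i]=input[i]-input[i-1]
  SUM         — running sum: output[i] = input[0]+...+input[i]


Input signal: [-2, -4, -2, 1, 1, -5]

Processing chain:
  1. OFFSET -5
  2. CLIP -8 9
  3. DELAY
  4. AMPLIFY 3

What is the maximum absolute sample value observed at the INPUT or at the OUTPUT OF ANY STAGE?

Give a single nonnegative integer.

Answer: 24

Derivation:
Input: [-2, -4, -2, 1, 1, -5] (max |s|=5)
Stage 1 (OFFSET -5): -2+-5=-7, -4+-5=-9, -2+-5=-7, 1+-5=-4, 1+-5=-4, -5+-5=-10 -> [-7, -9, -7, -4, -4, -10] (max |s|=10)
Stage 2 (CLIP -8 9): clip(-7,-8,9)=-7, clip(-9,-8,9)=-8, clip(-7,-8,9)=-7, clip(-4,-8,9)=-4, clip(-4,-8,9)=-4, clip(-10,-8,9)=-8 -> [-7, -8, -7, -4, -4, -8] (max |s|=8)
Stage 3 (DELAY): [0, -7, -8, -7, -4, -4] = [0, -7, -8, -7, -4, -4] -> [0, -7, -8, -7, -4, -4] (max |s|=8)
Stage 4 (AMPLIFY 3): 0*3=0, -7*3=-21, -8*3=-24, -7*3=-21, -4*3=-12, -4*3=-12 -> [0, -21, -24, -21, -12, -12] (max |s|=24)
Overall max amplitude: 24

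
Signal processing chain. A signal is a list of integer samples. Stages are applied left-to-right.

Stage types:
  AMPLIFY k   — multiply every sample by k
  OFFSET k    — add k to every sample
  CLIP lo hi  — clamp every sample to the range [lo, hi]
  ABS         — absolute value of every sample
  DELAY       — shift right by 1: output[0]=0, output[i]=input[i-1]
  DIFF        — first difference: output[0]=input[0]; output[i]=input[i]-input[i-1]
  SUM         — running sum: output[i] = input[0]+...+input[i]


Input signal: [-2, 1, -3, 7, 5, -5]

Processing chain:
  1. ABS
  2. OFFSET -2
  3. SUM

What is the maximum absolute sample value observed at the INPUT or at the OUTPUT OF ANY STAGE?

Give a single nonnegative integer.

Input: [-2, 1, -3, 7, 5, -5] (max |s|=7)
Stage 1 (ABS): |-2|=2, |1|=1, |-3|=3, |7|=7, |5|=5, |-5|=5 -> [2, 1, 3, 7, 5, 5] (max |s|=7)
Stage 2 (OFFSET -2): 2+-2=0, 1+-2=-1, 3+-2=1, 7+-2=5, 5+-2=3, 5+-2=3 -> [0, -1, 1, 5, 3, 3] (max |s|=5)
Stage 3 (SUM): sum[0..0]=0, sum[0..1]=-1, sum[0..2]=0, sum[0..3]=5, sum[0..4]=8, sum[0..5]=11 -> [0, -1, 0, 5, 8, 11] (max |s|=11)
Overall max amplitude: 11

Answer: 11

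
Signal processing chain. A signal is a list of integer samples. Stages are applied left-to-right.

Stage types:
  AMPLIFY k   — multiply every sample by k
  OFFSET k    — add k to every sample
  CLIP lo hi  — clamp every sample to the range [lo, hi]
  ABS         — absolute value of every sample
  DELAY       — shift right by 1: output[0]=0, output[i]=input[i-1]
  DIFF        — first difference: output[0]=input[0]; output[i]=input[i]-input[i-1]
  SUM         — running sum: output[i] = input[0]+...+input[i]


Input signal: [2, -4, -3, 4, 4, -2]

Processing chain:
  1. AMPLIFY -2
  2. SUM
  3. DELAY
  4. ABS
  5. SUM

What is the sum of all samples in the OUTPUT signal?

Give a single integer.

Answer: 76

Derivation:
Input: [2, -4, -3, 4, 4, -2]
Stage 1 (AMPLIFY -2): 2*-2=-4, -4*-2=8, -3*-2=6, 4*-2=-8, 4*-2=-8, -2*-2=4 -> [-4, 8, 6, -8, -8, 4]
Stage 2 (SUM): sum[0..0]=-4, sum[0..1]=4, sum[0..2]=10, sum[0..3]=2, sum[0..4]=-6, sum[0..5]=-2 -> [-4, 4, 10, 2, -6, -2]
Stage 3 (DELAY): [0, -4, 4, 10, 2, -6] = [0, -4, 4, 10, 2, -6] -> [0, -4, 4, 10, 2, -6]
Stage 4 (ABS): |0|=0, |-4|=4, |4|=4, |10|=10, |2|=2, |-6|=6 -> [0, 4, 4, 10, 2, 6]
Stage 5 (SUM): sum[0..0]=0, sum[0..1]=4, sum[0..2]=8, sum[0..3]=18, sum[0..4]=20, sum[0..5]=26 -> [0, 4, 8, 18, 20, 26]
Output sum: 76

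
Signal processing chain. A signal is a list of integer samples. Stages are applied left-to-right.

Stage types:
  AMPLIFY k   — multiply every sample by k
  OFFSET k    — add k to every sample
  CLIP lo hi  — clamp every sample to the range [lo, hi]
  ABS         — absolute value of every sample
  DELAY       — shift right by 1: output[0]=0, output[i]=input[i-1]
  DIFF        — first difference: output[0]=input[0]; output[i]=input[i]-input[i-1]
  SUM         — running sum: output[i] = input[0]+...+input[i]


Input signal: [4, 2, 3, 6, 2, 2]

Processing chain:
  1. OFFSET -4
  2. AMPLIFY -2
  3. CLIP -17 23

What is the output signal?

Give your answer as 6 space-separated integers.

Input: [4, 2, 3, 6, 2, 2]
Stage 1 (OFFSET -4): 4+-4=0, 2+-4=-2, 3+-4=-1, 6+-4=2, 2+-4=-2, 2+-4=-2 -> [0, -2, -1, 2, -2, -2]
Stage 2 (AMPLIFY -2): 0*-2=0, -2*-2=4, -1*-2=2, 2*-2=-4, -2*-2=4, -2*-2=4 -> [0, 4, 2, -4, 4, 4]
Stage 3 (CLIP -17 23): clip(0,-17,23)=0, clip(4,-17,23)=4, clip(2,-17,23)=2, clip(-4,-17,23)=-4, clip(4,-17,23)=4, clip(4,-17,23)=4 -> [0, 4, 2, -4, 4, 4]

Answer: 0 4 2 -4 4 4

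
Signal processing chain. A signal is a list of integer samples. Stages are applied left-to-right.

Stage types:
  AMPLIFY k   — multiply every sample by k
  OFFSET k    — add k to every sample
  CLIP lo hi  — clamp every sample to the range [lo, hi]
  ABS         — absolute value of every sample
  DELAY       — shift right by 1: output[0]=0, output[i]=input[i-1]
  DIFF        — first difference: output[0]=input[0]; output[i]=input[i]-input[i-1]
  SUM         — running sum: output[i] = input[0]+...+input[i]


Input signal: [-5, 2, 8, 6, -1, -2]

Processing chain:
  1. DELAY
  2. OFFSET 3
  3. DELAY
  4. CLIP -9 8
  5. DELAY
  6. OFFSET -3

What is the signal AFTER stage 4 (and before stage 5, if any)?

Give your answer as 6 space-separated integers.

Answer: 0 3 -2 5 8 8

Derivation:
Input: [-5, 2, 8, 6, -1, -2]
Stage 1 (DELAY): [0, -5, 2, 8, 6, -1] = [0, -5, 2, 8, 6, -1] -> [0, -5, 2, 8, 6, -1]
Stage 2 (OFFSET 3): 0+3=3, -5+3=-2, 2+3=5, 8+3=11, 6+3=9, -1+3=2 -> [3, -2, 5, 11, 9, 2]
Stage 3 (DELAY): [0, 3, -2, 5, 11, 9] = [0, 3, -2, 5, 11, 9] -> [0, 3, -2, 5, 11, 9]
Stage 4 (CLIP -9 8): clip(0,-9,8)=0, clip(3,-9,8)=3, clip(-2,-9,8)=-2, clip(5,-9,8)=5, clip(11,-9,8)=8, clip(9,-9,8)=8 -> [0, 3, -2, 5, 8, 8]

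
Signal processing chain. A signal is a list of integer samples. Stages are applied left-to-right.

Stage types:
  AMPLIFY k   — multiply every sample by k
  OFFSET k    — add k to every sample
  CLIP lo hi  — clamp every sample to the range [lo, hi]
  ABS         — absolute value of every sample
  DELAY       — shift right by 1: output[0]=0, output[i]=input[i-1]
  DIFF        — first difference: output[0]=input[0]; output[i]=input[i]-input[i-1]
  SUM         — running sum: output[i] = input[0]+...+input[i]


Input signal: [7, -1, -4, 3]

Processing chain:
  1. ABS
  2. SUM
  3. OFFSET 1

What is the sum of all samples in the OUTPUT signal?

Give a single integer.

Input: [7, -1, -4, 3]
Stage 1 (ABS): |7|=7, |-1|=1, |-4|=4, |3|=3 -> [7, 1, 4, 3]
Stage 2 (SUM): sum[0..0]=7, sum[0..1]=8, sum[0..2]=12, sum[0..3]=15 -> [7, 8, 12, 15]
Stage 3 (OFFSET 1): 7+1=8, 8+1=9, 12+1=13, 15+1=16 -> [8, 9, 13, 16]
Output sum: 46

Answer: 46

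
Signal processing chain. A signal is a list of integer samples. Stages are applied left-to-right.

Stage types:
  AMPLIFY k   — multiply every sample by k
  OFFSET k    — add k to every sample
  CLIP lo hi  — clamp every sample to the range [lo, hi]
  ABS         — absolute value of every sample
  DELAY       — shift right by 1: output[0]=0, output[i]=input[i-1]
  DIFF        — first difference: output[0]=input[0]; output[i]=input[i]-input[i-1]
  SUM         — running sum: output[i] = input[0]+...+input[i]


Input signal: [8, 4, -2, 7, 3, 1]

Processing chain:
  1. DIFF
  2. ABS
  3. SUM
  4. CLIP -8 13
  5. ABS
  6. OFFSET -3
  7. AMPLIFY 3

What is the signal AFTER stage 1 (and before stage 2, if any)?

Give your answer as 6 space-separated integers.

Answer: 8 -4 -6 9 -4 -2

Derivation:
Input: [8, 4, -2, 7, 3, 1]
Stage 1 (DIFF): s[0]=8, 4-8=-4, -2-4=-6, 7--2=9, 3-7=-4, 1-3=-2 -> [8, -4, -6, 9, -4, -2]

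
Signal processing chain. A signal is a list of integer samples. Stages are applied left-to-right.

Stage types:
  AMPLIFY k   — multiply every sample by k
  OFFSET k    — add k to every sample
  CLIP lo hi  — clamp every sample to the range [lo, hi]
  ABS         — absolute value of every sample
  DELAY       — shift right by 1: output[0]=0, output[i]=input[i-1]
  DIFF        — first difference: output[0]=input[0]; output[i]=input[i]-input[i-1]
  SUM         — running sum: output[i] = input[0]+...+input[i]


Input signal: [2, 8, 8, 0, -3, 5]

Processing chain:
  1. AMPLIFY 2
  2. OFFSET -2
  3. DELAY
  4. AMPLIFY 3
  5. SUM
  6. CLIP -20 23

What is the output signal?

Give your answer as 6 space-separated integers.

Answer: 0 6 23 23 23 23

Derivation:
Input: [2, 8, 8, 0, -3, 5]
Stage 1 (AMPLIFY 2): 2*2=4, 8*2=16, 8*2=16, 0*2=0, -3*2=-6, 5*2=10 -> [4, 16, 16, 0, -6, 10]
Stage 2 (OFFSET -2): 4+-2=2, 16+-2=14, 16+-2=14, 0+-2=-2, -6+-2=-8, 10+-2=8 -> [2, 14, 14, -2, -8, 8]
Stage 3 (DELAY): [0, 2, 14, 14, -2, -8] = [0, 2, 14, 14, -2, -8] -> [0, 2, 14, 14, -2, -8]
Stage 4 (AMPLIFY 3): 0*3=0, 2*3=6, 14*3=42, 14*3=42, -2*3=-6, -8*3=-24 -> [0, 6, 42, 42, -6, -24]
Stage 5 (SUM): sum[0..0]=0, sum[0..1]=6, sum[0..2]=48, sum[0..3]=90, sum[0..4]=84, sum[0..5]=60 -> [0, 6, 48, 90, 84, 60]
Stage 6 (CLIP -20 23): clip(0,-20,23)=0, clip(6,-20,23)=6, clip(48,-20,23)=23, clip(90,-20,23)=23, clip(84,-20,23)=23, clip(60,-20,23)=23 -> [0, 6, 23, 23, 23, 23]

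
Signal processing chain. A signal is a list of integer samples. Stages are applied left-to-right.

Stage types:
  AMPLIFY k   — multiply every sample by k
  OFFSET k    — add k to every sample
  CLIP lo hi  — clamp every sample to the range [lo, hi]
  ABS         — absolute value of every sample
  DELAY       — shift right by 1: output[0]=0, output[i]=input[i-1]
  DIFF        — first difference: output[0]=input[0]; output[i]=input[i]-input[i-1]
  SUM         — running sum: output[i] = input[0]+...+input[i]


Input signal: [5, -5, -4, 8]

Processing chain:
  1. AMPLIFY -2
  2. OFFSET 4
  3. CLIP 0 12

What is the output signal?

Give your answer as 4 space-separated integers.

Input: [5, -5, -4, 8]
Stage 1 (AMPLIFY -2): 5*-2=-10, -5*-2=10, -4*-2=8, 8*-2=-16 -> [-10, 10, 8, -16]
Stage 2 (OFFSET 4): -10+4=-6, 10+4=14, 8+4=12, -16+4=-12 -> [-6, 14, 12, -12]
Stage 3 (CLIP 0 12): clip(-6,0,12)=0, clip(14,0,12)=12, clip(12,0,12)=12, clip(-12,0,12)=0 -> [0, 12, 12, 0]

Answer: 0 12 12 0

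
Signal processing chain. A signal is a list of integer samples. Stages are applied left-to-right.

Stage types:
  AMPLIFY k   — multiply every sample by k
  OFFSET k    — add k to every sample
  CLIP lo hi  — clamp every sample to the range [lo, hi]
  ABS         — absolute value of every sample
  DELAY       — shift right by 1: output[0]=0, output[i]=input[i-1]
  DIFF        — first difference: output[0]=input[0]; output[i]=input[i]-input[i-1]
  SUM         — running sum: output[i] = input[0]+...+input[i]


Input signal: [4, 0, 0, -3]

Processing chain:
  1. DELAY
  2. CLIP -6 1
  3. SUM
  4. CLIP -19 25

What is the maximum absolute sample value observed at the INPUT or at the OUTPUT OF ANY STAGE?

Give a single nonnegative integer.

Input: [4, 0, 0, -3] (max |s|=4)
Stage 1 (DELAY): [0, 4, 0, 0] = [0, 4, 0, 0] -> [0, 4, 0, 0] (max |s|=4)
Stage 2 (CLIP -6 1): clip(0,-6,1)=0, clip(4,-6,1)=1, clip(0,-6,1)=0, clip(0,-6,1)=0 -> [0, 1, 0, 0] (max |s|=1)
Stage 3 (SUM): sum[0..0]=0, sum[0..1]=1, sum[0..2]=1, sum[0..3]=1 -> [0, 1, 1, 1] (max |s|=1)
Stage 4 (CLIP -19 25): clip(0,-19,25)=0, clip(1,-19,25)=1, clip(1,-19,25)=1, clip(1,-19,25)=1 -> [0, 1, 1, 1] (max |s|=1)
Overall max amplitude: 4

Answer: 4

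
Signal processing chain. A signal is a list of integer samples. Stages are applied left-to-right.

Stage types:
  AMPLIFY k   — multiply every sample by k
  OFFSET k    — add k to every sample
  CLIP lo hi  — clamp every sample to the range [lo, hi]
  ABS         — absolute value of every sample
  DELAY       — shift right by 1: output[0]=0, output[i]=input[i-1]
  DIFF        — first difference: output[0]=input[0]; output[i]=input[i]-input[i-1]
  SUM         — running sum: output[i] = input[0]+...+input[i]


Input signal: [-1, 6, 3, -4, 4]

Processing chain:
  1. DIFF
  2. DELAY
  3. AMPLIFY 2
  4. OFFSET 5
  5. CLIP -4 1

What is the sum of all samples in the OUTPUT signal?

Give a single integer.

Input: [-1, 6, 3, -4, 4]
Stage 1 (DIFF): s[0]=-1, 6--1=7, 3-6=-3, -4-3=-7, 4--4=8 -> [-1, 7, -3, -7, 8]
Stage 2 (DELAY): [0, -1, 7, -3, -7] = [0, -1, 7, -3, -7] -> [0, -1, 7, -3, -7]
Stage 3 (AMPLIFY 2): 0*2=0, -1*2=-2, 7*2=14, -3*2=-6, -7*2=-14 -> [0, -2, 14, -6, -14]
Stage 4 (OFFSET 5): 0+5=5, -2+5=3, 14+5=19, -6+5=-1, -14+5=-9 -> [5, 3, 19, -1, -9]
Stage 5 (CLIP -4 1): clip(5,-4,1)=1, clip(3,-4,1)=1, clip(19,-4,1)=1, clip(-1,-4,1)=-1, clip(-9,-4,1)=-4 -> [1, 1, 1, -1, -4]
Output sum: -2

Answer: -2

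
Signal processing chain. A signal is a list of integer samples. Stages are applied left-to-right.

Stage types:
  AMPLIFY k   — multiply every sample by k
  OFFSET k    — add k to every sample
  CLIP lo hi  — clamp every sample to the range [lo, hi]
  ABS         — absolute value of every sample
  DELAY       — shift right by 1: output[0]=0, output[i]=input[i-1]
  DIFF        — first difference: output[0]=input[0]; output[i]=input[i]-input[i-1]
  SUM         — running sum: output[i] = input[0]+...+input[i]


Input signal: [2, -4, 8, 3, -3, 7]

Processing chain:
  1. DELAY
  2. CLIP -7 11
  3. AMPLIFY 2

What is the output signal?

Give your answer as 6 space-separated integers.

Input: [2, -4, 8, 3, -3, 7]
Stage 1 (DELAY): [0, 2, -4, 8, 3, -3] = [0, 2, -4, 8, 3, -3] -> [0, 2, -4, 8, 3, -3]
Stage 2 (CLIP -7 11): clip(0,-7,11)=0, clip(2,-7,11)=2, clip(-4,-7,11)=-4, clip(8,-7,11)=8, clip(3,-7,11)=3, clip(-3,-7,11)=-3 -> [0, 2, -4, 8, 3, -3]
Stage 3 (AMPLIFY 2): 0*2=0, 2*2=4, -4*2=-8, 8*2=16, 3*2=6, -3*2=-6 -> [0, 4, -8, 16, 6, -6]

Answer: 0 4 -8 16 6 -6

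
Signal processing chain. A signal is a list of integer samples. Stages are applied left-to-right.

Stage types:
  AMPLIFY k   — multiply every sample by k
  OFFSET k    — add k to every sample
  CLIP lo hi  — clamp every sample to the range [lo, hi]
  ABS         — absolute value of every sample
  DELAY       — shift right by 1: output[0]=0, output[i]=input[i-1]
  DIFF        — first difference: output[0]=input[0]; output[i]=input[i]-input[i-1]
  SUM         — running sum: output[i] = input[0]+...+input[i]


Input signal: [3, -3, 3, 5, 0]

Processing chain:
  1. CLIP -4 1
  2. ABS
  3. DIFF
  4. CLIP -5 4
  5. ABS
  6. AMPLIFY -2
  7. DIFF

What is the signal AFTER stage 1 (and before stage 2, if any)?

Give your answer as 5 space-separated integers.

Answer: 1 -3 1 1 0

Derivation:
Input: [3, -3, 3, 5, 0]
Stage 1 (CLIP -4 1): clip(3,-4,1)=1, clip(-3,-4,1)=-3, clip(3,-4,1)=1, clip(5,-4,1)=1, clip(0,-4,1)=0 -> [1, -3, 1, 1, 0]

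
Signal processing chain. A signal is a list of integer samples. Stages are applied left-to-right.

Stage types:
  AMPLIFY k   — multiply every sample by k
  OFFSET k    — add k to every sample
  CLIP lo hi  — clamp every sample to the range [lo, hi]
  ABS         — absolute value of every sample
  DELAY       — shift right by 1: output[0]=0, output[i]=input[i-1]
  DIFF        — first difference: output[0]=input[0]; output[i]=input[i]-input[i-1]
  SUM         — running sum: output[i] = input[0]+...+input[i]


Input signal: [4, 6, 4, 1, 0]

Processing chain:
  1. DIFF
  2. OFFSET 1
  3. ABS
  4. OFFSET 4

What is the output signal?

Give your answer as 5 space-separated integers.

Answer: 9 7 5 6 4

Derivation:
Input: [4, 6, 4, 1, 0]
Stage 1 (DIFF): s[0]=4, 6-4=2, 4-6=-2, 1-4=-3, 0-1=-1 -> [4, 2, -2, -3, -1]
Stage 2 (OFFSET 1): 4+1=5, 2+1=3, -2+1=-1, -3+1=-2, -1+1=0 -> [5, 3, -1, -2, 0]
Stage 3 (ABS): |5|=5, |3|=3, |-1|=1, |-2|=2, |0|=0 -> [5, 3, 1, 2, 0]
Stage 4 (OFFSET 4): 5+4=9, 3+4=7, 1+4=5, 2+4=6, 0+4=4 -> [9, 7, 5, 6, 4]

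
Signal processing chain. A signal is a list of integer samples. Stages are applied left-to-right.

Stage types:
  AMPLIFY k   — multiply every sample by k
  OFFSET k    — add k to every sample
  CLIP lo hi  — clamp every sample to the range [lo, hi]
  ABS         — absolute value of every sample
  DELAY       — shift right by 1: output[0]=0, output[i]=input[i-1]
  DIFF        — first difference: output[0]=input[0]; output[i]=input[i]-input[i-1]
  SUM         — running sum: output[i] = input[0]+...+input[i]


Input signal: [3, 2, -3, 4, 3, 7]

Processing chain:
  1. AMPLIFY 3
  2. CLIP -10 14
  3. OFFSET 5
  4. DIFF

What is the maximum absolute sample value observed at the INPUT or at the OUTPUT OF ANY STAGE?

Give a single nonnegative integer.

Answer: 21

Derivation:
Input: [3, 2, -3, 4, 3, 7] (max |s|=7)
Stage 1 (AMPLIFY 3): 3*3=9, 2*3=6, -3*3=-9, 4*3=12, 3*3=9, 7*3=21 -> [9, 6, -9, 12, 9, 21] (max |s|=21)
Stage 2 (CLIP -10 14): clip(9,-10,14)=9, clip(6,-10,14)=6, clip(-9,-10,14)=-9, clip(12,-10,14)=12, clip(9,-10,14)=9, clip(21,-10,14)=14 -> [9, 6, -9, 12, 9, 14] (max |s|=14)
Stage 3 (OFFSET 5): 9+5=14, 6+5=11, -9+5=-4, 12+5=17, 9+5=14, 14+5=19 -> [14, 11, -4, 17, 14, 19] (max |s|=19)
Stage 4 (DIFF): s[0]=14, 11-14=-3, -4-11=-15, 17--4=21, 14-17=-3, 19-14=5 -> [14, -3, -15, 21, -3, 5] (max |s|=21)
Overall max amplitude: 21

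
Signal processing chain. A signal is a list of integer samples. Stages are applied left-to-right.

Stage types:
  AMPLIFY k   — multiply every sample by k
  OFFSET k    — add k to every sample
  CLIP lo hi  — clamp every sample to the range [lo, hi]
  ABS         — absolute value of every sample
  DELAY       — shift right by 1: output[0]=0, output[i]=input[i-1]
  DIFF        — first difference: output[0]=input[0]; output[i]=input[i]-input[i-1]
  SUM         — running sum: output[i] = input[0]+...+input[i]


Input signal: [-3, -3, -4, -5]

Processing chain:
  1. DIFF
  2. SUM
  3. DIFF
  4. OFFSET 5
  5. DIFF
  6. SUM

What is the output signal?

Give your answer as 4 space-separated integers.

Input: [-3, -3, -4, -5]
Stage 1 (DIFF): s[0]=-3, -3--3=0, -4--3=-1, -5--4=-1 -> [-3, 0, -1, -1]
Stage 2 (SUM): sum[0..0]=-3, sum[0..1]=-3, sum[0..2]=-4, sum[0..3]=-5 -> [-3, -3, -4, -5]
Stage 3 (DIFF): s[0]=-3, -3--3=0, -4--3=-1, -5--4=-1 -> [-3, 0, -1, -1]
Stage 4 (OFFSET 5): -3+5=2, 0+5=5, -1+5=4, -1+5=4 -> [2, 5, 4, 4]
Stage 5 (DIFF): s[0]=2, 5-2=3, 4-5=-1, 4-4=0 -> [2, 3, -1, 0]
Stage 6 (SUM): sum[0..0]=2, sum[0..1]=5, sum[0..2]=4, sum[0..3]=4 -> [2, 5, 4, 4]

Answer: 2 5 4 4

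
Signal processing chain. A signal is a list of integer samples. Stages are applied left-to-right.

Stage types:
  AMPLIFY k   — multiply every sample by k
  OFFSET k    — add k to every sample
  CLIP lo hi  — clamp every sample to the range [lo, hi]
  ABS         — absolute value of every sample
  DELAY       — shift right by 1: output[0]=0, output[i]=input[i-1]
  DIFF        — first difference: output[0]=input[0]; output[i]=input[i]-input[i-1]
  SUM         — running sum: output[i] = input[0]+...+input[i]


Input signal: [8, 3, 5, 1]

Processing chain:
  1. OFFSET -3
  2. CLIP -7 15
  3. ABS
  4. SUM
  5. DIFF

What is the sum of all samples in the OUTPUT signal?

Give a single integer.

Answer: 9

Derivation:
Input: [8, 3, 5, 1]
Stage 1 (OFFSET -3): 8+-3=5, 3+-3=0, 5+-3=2, 1+-3=-2 -> [5, 0, 2, -2]
Stage 2 (CLIP -7 15): clip(5,-7,15)=5, clip(0,-7,15)=0, clip(2,-7,15)=2, clip(-2,-7,15)=-2 -> [5, 0, 2, -2]
Stage 3 (ABS): |5|=5, |0|=0, |2|=2, |-2|=2 -> [5, 0, 2, 2]
Stage 4 (SUM): sum[0..0]=5, sum[0..1]=5, sum[0..2]=7, sum[0..3]=9 -> [5, 5, 7, 9]
Stage 5 (DIFF): s[0]=5, 5-5=0, 7-5=2, 9-7=2 -> [5, 0, 2, 2]
Output sum: 9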